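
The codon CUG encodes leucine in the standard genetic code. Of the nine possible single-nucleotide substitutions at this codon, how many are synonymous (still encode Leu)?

Position 1: UUG → 1 synonymous.
Position 2: none → 0 synonymous.
Position 3: CUU, CUC, CUA → 3 synonymous.
Total: 1 + 0 + 3 = 4.

4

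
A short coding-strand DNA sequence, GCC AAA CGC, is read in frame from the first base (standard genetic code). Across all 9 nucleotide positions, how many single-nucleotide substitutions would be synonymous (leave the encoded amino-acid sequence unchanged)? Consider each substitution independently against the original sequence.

7

Codon 1 (GCC, Ala): 3 synonymous substitutions.
Codon 2 (AAA, Lys): 1 synonymous substitution.
Codon 3 (CGC, Arg): 3 synonymous substitutions.
Total: 3 + 1 + 3 = 7.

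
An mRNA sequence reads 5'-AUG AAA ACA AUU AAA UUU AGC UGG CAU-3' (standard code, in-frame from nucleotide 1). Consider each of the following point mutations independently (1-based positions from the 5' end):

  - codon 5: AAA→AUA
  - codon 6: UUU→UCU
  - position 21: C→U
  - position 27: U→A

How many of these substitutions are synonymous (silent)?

1

Codon 5: AAA (Lys) → AUA (Ile) — missense.
Codon 6: UUU (Phe) → UCU (Ser) — missense.
Codon 7: AGC (Ser) → AGU (Ser) — synonymous.
Codon 9: CAU (His) → CAA (Gln) — missense.
Synonymous: 1 of 4.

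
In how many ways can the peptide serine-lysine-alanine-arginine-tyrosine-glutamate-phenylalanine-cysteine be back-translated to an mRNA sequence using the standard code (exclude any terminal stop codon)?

4608

Ser: 6 codons.
Lys: 2 codons.
Ala: 4 codons.
Arg: 6 codons.
Tyr: 2 codons.
Glu: 2 codons.
Phe: 2 codons.
Cys: 2 codons.
6 × 2 × 4 × 6 × 2 × 2 × 2 × 2 = 4608.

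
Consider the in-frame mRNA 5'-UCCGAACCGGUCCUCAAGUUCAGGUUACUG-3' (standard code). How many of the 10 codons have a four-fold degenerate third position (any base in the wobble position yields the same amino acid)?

5

Codon 1 UCC (Ser): third position 4-fold.
Codon 2 GAA (Glu): third position 2-fold.
Codon 3 CCG (Pro): third position 4-fold.
Codon 4 GUC (Val): third position 4-fold.
Codon 5 CUC (Leu): third position 4-fold.
Codon 6 AAG (Lys): third position 2-fold.
Codon 7 UUC (Phe): third position 2-fold.
Codon 8 AGG (Arg): third position 2-fold.
Codon 9 UUA (Leu): third position 2-fold.
Codon 10 CUG (Leu): third position 4-fold.
Four-fold degenerate third positions: 5.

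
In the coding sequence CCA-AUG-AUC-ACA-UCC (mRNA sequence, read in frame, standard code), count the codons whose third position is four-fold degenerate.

Codon 1 CCA (Pro): third position 4-fold.
Codon 2 AUG (Met): third position 1-fold.
Codon 3 AUC (Ile): third position 3-fold.
Codon 4 ACA (Thr): third position 4-fold.
Codon 5 UCC (Ser): third position 4-fold.
Four-fold degenerate third positions: 3.

3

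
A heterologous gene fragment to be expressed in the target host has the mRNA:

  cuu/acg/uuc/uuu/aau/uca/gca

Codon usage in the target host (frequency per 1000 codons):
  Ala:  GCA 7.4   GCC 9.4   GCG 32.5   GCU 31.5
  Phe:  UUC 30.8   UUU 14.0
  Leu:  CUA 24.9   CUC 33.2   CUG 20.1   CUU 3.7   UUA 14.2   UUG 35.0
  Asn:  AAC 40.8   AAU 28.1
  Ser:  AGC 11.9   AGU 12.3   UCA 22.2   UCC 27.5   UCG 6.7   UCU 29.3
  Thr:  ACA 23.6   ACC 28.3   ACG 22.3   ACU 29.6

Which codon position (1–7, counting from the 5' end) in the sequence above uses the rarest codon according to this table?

1

Codon 1 CUU (Leu): 3.7 per 1000.
Codon 2 ACG (Thr): 22.3 per 1000.
Codon 3 UUC (Phe): 30.8 per 1000.
Codon 4 UUU (Phe): 14.0 per 1000.
Codon 5 AAU (Asn): 28.1 per 1000.
Codon 6 UCA (Ser): 22.2 per 1000.
Codon 7 GCA (Ala): 7.4 per 1000.
Lowest frequency is 3.7 at codon 1.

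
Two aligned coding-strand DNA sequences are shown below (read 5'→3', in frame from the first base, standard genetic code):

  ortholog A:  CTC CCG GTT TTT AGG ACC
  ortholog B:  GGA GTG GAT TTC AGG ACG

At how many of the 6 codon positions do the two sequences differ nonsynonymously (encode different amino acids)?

3

Codon 1: CTC Leu / GGA Gly — nonsynonymous.
Codon 2: CCG Pro / GTG Val — nonsynonymous.
Codon 3: GTT Val / GAT Asp — nonsynonymous.
Codon 4: TTT Phe / TTC Phe — synonymous.
Codon 5: AGG Arg / AGG Arg — identical.
Codon 6: ACC Thr / ACG Thr — synonymous.
Nonsynonymous differences: 3.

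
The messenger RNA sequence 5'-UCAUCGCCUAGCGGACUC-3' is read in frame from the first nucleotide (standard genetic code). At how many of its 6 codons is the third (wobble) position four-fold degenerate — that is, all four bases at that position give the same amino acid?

5

Codon 1 UCA (Ser): third position 4-fold.
Codon 2 UCG (Ser): third position 4-fold.
Codon 3 CCU (Pro): third position 4-fold.
Codon 4 AGC (Ser): third position 2-fold.
Codon 5 GGA (Gly): third position 4-fold.
Codon 6 CUC (Leu): third position 4-fold.
Four-fold degenerate third positions: 5.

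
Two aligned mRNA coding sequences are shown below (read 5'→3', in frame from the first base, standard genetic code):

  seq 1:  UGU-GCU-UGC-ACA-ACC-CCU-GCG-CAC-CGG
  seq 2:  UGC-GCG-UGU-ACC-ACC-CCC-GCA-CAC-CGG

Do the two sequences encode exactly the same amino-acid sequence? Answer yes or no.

yes

Codon 1: UGU Cys / UGC Cys — synonymous.
Codon 2: GCU Ala / GCG Ala — synonymous.
Codon 3: UGC Cys / UGU Cys — synonymous.
Codon 4: ACA Thr / ACC Thr — synonymous.
Codon 5: ACC Thr / ACC Thr — identical.
Codon 6: CCU Pro / CCC Pro — synonymous.
Codon 7: GCG Ala / GCA Ala — synonymous.
Codon 8: CAC His / CAC His — identical.
Codon 9: CGG Arg / CGG Arg — identical.
Nonsynonymous differences: 0 → same protein.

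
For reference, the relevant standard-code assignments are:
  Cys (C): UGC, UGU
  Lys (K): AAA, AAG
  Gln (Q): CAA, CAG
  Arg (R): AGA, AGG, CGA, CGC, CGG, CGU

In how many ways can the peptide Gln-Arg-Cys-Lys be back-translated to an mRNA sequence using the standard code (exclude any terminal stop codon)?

Gln: 2 codons.
Arg: 6 codons.
Cys: 2 codons.
Lys: 2 codons.
2 × 6 × 2 × 2 = 48.

48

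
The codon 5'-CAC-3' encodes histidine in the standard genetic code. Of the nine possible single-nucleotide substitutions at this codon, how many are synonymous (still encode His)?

1

Position 1: none → 0 synonymous.
Position 2: none → 0 synonymous.
Position 3: CAT → 1 synonymous.
Total: 0 + 0 + 1 = 1.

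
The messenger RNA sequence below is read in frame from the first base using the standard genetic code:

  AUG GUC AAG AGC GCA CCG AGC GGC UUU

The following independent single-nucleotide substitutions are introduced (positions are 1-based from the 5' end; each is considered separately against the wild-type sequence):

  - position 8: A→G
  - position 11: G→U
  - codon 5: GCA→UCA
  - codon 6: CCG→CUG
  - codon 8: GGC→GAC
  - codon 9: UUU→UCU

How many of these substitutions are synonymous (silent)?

0

Codon 3: AAG (Lys) → AGG (Arg) — missense.
Codon 4: AGC (Ser) → AUC (Ile) — missense.
Codon 5: GCA (Ala) → UCA (Ser) — missense.
Codon 6: CCG (Pro) → CUG (Leu) — missense.
Codon 8: GGC (Gly) → GAC (Asp) — missense.
Codon 9: UUU (Phe) → UCU (Ser) — missense.
Synonymous: 0 of 6.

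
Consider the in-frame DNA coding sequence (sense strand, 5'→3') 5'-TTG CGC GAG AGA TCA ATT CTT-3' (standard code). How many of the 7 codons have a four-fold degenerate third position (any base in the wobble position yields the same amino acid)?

3

Codon 1 TTG (Leu): third position 2-fold.
Codon 2 CGC (Arg): third position 4-fold.
Codon 3 GAG (Glu): third position 2-fold.
Codon 4 AGA (Arg): third position 2-fold.
Codon 5 TCA (Ser): third position 4-fold.
Codon 6 ATT (Ile): third position 3-fold.
Codon 7 CTT (Leu): third position 4-fold.
Four-fold degenerate third positions: 3.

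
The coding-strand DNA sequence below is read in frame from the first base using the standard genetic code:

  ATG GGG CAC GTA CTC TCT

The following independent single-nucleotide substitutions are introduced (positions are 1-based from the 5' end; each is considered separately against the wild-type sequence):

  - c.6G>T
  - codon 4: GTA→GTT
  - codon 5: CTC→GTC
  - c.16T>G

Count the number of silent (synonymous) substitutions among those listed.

2

Codon 2: GGG (Gly) → GGT (Gly) — synonymous.
Codon 4: GTA (Val) → GTT (Val) — synonymous.
Codon 5: CTC (Leu) → GTC (Val) — missense.
Codon 6: TCT (Ser) → GCT (Ala) — missense.
Synonymous: 2 of 4.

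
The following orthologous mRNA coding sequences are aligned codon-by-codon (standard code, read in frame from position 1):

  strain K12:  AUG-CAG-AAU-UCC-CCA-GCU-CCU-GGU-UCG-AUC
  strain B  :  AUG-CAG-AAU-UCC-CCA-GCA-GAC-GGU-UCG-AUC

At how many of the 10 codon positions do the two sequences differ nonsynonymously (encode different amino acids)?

1

Codon 1: AUG Met / AUG Met — identical.
Codon 2: CAG Gln / CAG Gln — identical.
Codon 3: AAU Asn / AAU Asn — identical.
Codon 4: UCC Ser / UCC Ser — identical.
Codon 5: CCA Pro / CCA Pro — identical.
Codon 6: GCU Ala / GCA Ala — synonymous.
Codon 7: CCU Pro / GAC Asp — nonsynonymous.
Codon 8: GGU Gly / GGU Gly — identical.
Codon 9: UCG Ser / UCG Ser — identical.
Codon 10: AUC Ile / AUC Ile — identical.
Nonsynonymous differences: 1.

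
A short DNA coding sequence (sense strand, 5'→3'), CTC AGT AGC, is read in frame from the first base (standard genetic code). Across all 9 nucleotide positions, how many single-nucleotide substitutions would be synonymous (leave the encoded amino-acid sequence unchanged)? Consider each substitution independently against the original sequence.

Codon 1 (CTC, Leu): 3 synonymous substitutions.
Codon 2 (AGT, Ser): 1 synonymous substitution.
Codon 3 (AGC, Ser): 1 synonymous substitution.
Total: 3 + 1 + 1 = 5.

5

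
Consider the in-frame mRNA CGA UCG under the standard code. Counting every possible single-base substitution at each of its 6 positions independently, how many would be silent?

7

Codon 1 (CGA, Arg): 4 synonymous substitutions.
Codon 2 (UCG, Ser): 3 synonymous substitutions.
Total: 4 + 3 = 7.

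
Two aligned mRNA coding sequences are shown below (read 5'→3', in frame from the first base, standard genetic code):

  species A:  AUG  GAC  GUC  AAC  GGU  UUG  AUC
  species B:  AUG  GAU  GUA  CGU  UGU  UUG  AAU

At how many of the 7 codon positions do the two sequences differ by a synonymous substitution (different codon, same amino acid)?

Codon 1: AUG Met / AUG Met — identical.
Codon 2: GAC Asp / GAU Asp — synonymous.
Codon 3: GUC Val / GUA Val — synonymous.
Codon 4: AAC Asn / CGU Arg — nonsynonymous.
Codon 5: GGU Gly / UGU Cys — nonsynonymous.
Codon 6: UUG Leu / UUG Leu — identical.
Codon 7: AUC Ile / AAU Asn — nonsynonymous.
Synonymous differences: 2.

2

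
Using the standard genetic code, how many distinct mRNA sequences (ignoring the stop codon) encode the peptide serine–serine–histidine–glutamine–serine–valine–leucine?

20736

Ser: 6 codons.
Ser: 6 codons.
His: 2 codons.
Gln: 2 codons.
Ser: 6 codons.
Val: 4 codons.
Leu: 6 codons.
6 × 6 × 2 × 2 × 6 × 4 × 6 = 20736.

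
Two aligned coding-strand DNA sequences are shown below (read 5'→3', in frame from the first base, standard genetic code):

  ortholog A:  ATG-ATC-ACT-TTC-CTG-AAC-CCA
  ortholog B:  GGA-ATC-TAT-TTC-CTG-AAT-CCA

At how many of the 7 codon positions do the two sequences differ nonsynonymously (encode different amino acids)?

2

Codon 1: ATG Met / GGA Gly — nonsynonymous.
Codon 2: ATC Ile / ATC Ile — identical.
Codon 3: ACT Thr / TAT Tyr — nonsynonymous.
Codon 4: TTC Phe / TTC Phe — identical.
Codon 5: CTG Leu / CTG Leu — identical.
Codon 6: AAC Asn / AAT Asn — synonymous.
Codon 7: CCA Pro / CCA Pro — identical.
Nonsynonymous differences: 2.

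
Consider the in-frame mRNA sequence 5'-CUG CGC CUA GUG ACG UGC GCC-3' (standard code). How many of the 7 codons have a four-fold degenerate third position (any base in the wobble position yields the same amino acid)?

6

Codon 1 CUG (Leu): third position 4-fold.
Codon 2 CGC (Arg): third position 4-fold.
Codon 3 CUA (Leu): third position 4-fold.
Codon 4 GUG (Val): third position 4-fold.
Codon 5 ACG (Thr): third position 4-fold.
Codon 6 UGC (Cys): third position 2-fold.
Codon 7 GCC (Ala): third position 4-fold.
Four-fold degenerate third positions: 6.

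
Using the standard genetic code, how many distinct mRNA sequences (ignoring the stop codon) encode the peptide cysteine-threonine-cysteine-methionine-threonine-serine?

384

Cys: 2 codons.
Thr: 4 codons.
Cys: 2 codons.
Met: 1 codon.
Thr: 4 codons.
Ser: 6 codons.
2 × 4 × 2 × 1 × 4 × 6 = 384.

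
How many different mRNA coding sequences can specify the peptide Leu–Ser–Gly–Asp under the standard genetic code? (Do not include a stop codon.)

288

Leu: 6 codons.
Ser: 6 codons.
Gly: 4 codons.
Asp: 2 codons.
6 × 6 × 4 × 2 = 288.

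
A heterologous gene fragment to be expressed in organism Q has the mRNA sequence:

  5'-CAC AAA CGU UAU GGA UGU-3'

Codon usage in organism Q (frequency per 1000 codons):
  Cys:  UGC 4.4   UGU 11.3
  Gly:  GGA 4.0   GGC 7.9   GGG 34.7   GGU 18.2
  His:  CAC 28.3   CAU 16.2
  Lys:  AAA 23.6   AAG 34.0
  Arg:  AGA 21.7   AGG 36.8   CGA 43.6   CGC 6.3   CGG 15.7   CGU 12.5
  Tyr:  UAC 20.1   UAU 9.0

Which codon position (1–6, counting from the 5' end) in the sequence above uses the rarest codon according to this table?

Codon 1 CAC (His): 28.3 per 1000.
Codon 2 AAA (Lys): 23.6 per 1000.
Codon 3 CGU (Arg): 12.5 per 1000.
Codon 4 UAU (Tyr): 9.0 per 1000.
Codon 5 GGA (Gly): 4.0 per 1000.
Codon 6 UGU (Cys): 11.3 per 1000.
Lowest frequency is 4.0 at codon 5.

5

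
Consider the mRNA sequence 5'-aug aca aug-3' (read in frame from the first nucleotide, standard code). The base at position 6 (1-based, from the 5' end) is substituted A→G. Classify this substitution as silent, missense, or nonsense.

Position 6 falls in codon 2: ACA → Thr.
After the substitution the codon is ACG → Thr.
Both encode Thr, so the change is synonymous.

silent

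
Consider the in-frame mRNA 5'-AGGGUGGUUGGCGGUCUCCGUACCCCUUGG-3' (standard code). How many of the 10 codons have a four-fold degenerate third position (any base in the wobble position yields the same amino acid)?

Codon 1 AGG (Arg): third position 2-fold.
Codon 2 GUG (Val): third position 4-fold.
Codon 3 GUU (Val): third position 4-fold.
Codon 4 GGC (Gly): third position 4-fold.
Codon 5 GGU (Gly): third position 4-fold.
Codon 6 CUC (Leu): third position 4-fold.
Codon 7 CGU (Arg): third position 4-fold.
Codon 8 ACC (Thr): third position 4-fold.
Codon 9 CCU (Pro): third position 4-fold.
Codon 10 UGG (Trp): third position 1-fold.
Four-fold degenerate third positions: 8.

8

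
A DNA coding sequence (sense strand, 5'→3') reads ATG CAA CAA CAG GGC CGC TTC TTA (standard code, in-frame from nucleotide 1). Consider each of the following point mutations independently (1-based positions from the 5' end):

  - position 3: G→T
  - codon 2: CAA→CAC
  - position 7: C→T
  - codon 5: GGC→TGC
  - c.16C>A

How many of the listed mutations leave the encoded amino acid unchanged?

0

Codon 1: ATG (Met) → ATT (Ile) — missense.
Codon 2: CAA (Gln) → CAC (His) — missense.
Codon 3: CAA (Gln) → TAA (Stop) — nonsense.
Codon 5: GGC (Gly) → TGC (Cys) — missense.
Codon 6: CGC (Arg) → AGC (Ser) — missense.
Synonymous: 0 of 5.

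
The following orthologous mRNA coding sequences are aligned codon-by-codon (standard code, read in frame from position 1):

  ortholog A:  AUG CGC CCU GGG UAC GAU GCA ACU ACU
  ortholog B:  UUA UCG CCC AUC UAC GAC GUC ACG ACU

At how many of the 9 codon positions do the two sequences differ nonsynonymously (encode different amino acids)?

Codon 1: AUG Met / UUA Leu — nonsynonymous.
Codon 2: CGC Arg / UCG Ser — nonsynonymous.
Codon 3: CCU Pro / CCC Pro — synonymous.
Codon 4: GGG Gly / AUC Ile — nonsynonymous.
Codon 5: UAC Tyr / UAC Tyr — identical.
Codon 6: GAU Asp / GAC Asp — synonymous.
Codon 7: GCA Ala / GUC Val — nonsynonymous.
Codon 8: ACU Thr / ACG Thr — synonymous.
Codon 9: ACU Thr / ACU Thr — identical.
Nonsynonymous differences: 4.

4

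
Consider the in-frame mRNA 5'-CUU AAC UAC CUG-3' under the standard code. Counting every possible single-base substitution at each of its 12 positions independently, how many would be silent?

Codon 1 (CUU, Leu): 3 synonymous substitutions.
Codon 2 (AAC, Asn): 1 synonymous substitution.
Codon 3 (UAC, Tyr): 1 synonymous substitution.
Codon 4 (CUG, Leu): 4 synonymous substitutions.
Total: 3 + 1 + 1 + 4 = 9.

9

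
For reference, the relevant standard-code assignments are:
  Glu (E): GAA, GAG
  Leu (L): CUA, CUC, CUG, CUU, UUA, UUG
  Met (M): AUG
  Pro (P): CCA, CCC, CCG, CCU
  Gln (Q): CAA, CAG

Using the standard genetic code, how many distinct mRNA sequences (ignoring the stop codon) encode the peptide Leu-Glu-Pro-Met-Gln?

96

Leu: 6 codons.
Glu: 2 codons.
Pro: 4 codons.
Met: 1 codon.
Gln: 2 codons.
6 × 2 × 4 × 1 × 2 = 96.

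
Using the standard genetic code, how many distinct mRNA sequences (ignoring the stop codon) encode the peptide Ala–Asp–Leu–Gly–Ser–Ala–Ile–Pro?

55296

Ala: 4 codons.
Asp: 2 codons.
Leu: 6 codons.
Gly: 4 codons.
Ser: 6 codons.
Ala: 4 codons.
Ile: 3 codons.
Pro: 4 codons.
4 × 2 × 6 × 4 × 6 × 4 × 3 × 4 = 55296.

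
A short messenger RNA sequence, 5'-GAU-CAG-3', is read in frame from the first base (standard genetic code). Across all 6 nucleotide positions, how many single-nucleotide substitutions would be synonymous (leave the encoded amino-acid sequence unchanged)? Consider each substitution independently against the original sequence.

2

Codon 1 (GAU, Asp): 1 synonymous substitution.
Codon 2 (CAG, Gln): 1 synonymous substitution.
Total: 1 + 1 = 2.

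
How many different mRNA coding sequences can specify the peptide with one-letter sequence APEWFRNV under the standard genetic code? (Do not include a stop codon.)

Ala: 4 codons.
Pro: 4 codons.
Glu: 2 codons.
Trp: 1 codon.
Phe: 2 codons.
Arg: 6 codons.
Asn: 2 codons.
Val: 4 codons.
4 × 4 × 2 × 1 × 2 × 6 × 2 × 4 = 3072.

3072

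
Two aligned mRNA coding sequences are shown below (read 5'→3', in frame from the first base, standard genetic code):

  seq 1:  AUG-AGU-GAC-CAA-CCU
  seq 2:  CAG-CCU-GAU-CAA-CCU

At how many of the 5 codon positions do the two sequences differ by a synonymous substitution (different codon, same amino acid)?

Codon 1: AUG Met / CAG Gln — nonsynonymous.
Codon 2: AGU Ser / CCU Pro — nonsynonymous.
Codon 3: GAC Asp / GAU Asp — synonymous.
Codon 4: CAA Gln / CAA Gln — identical.
Codon 5: CCU Pro / CCU Pro — identical.
Synonymous differences: 1.

1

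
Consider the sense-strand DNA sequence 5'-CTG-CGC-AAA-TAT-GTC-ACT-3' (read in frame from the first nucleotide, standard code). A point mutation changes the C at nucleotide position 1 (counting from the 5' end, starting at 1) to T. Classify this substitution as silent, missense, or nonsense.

silent

Position 1 falls in codon 1: CTG → Leu.
After the substitution the codon is TTG → Leu.
Both encode Leu, so the change is synonymous.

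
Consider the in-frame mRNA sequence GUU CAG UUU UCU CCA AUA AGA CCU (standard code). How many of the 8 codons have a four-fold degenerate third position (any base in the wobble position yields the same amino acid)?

4

Codon 1 GUU (Val): third position 4-fold.
Codon 2 CAG (Gln): third position 2-fold.
Codon 3 UUU (Phe): third position 2-fold.
Codon 4 UCU (Ser): third position 4-fold.
Codon 5 CCA (Pro): third position 4-fold.
Codon 6 AUA (Ile): third position 3-fold.
Codon 7 AGA (Arg): third position 2-fold.
Codon 8 CCU (Pro): third position 4-fold.
Four-fold degenerate third positions: 4.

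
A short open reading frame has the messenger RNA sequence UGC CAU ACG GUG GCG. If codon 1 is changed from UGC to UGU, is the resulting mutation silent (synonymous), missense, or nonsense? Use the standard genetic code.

Position 3 falls in codon 1: UGC → Cys.
After the substitution the codon is UGU → Cys.
Both encode Cys, so the change is synonymous.

silent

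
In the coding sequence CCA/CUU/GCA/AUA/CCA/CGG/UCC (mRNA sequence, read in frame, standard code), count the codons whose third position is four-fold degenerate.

Codon 1 CCA (Pro): third position 4-fold.
Codon 2 CUU (Leu): third position 4-fold.
Codon 3 GCA (Ala): third position 4-fold.
Codon 4 AUA (Ile): third position 3-fold.
Codon 5 CCA (Pro): third position 4-fold.
Codon 6 CGG (Arg): third position 4-fold.
Codon 7 UCC (Ser): third position 4-fold.
Four-fold degenerate third positions: 6.

6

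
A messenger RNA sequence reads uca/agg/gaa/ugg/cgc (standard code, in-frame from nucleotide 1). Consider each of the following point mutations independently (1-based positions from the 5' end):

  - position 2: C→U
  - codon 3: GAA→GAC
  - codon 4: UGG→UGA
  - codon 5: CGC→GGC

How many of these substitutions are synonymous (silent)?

Codon 1: UCA (Ser) → UUA (Leu) — missense.
Codon 3: GAA (Glu) → GAC (Asp) — missense.
Codon 4: UGG (Trp) → UGA (Stop) — nonsense.
Codon 5: CGC (Arg) → GGC (Gly) — missense.
Synonymous: 0 of 4.

0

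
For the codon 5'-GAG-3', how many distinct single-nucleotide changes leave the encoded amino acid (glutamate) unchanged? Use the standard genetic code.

Position 1: none → 0 synonymous.
Position 2: none → 0 synonymous.
Position 3: GAA → 1 synonymous.
Total: 0 + 0 + 1 = 1.

1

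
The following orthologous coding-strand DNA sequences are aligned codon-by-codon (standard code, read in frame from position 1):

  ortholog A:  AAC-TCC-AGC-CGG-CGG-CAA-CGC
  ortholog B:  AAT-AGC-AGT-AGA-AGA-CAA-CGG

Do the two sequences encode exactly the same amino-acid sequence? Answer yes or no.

yes

Codon 1: AAC Asn / AAT Asn — synonymous.
Codon 2: TCC Ser / AGC Ser — synonymous.
Codon 3: AGC Ser / AGT Ser — synonymous.
Codon 4: CGG Arg / AGA Arg — synonymous.
Codon 5: CGG Arg / AGA Arg — synonymous.
Codon 6: CAA Gln / CAA Gln — identical.
Codon 7: CGC Arg / CGG Arg — synonymous.
Nonsynonymous differences: 0 → same protein.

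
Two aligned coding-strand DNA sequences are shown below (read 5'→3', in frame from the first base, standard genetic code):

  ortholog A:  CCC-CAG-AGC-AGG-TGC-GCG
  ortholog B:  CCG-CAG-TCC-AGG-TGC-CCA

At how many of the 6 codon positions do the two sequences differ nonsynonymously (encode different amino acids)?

Codon 1: CCC Pro / CCG Pro — synonymous.
Codon 2: CAG Gln / CAG Gln — identical.
Codon 3: AGC Ser / TCC Ser — synonymous.
Codon 4: AGG Arg / AGG Arg — identical.
Codon 5: TGC Cys / TGC Cys — identical.
Codon 6: GCG Ala / CCA Pro — nonsynonymous.
Nonsynonymous differences: 1.

1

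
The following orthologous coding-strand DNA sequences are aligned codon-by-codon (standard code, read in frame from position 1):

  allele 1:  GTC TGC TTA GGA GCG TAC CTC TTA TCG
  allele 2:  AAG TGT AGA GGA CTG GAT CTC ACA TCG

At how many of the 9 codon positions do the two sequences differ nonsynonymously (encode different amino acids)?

Codon 1: GTC Val / AAG Lys — nonsynonymous.
Codon 2: TGC Cys / TGT Cys — synonymous.
Codon 3: TTA Leu / AGA Arg — nonsynonymous.
Codon 4: GGA Gly / GGA Gly — identical.
Codon 5: GCG Ala / CTG Leu — nonsynonymous.
Codon 6: TAC Tyr / GAT Asp — nonsynonymous.
Codon 7: CTC Leu / CTC Leu — identical.
Codon 8: TTA Leu / ACA Thr — nonsynonymous.
Codon 9: TCG Ser / TCG Ser — identical.
Nonsynonymous differences: 5.

5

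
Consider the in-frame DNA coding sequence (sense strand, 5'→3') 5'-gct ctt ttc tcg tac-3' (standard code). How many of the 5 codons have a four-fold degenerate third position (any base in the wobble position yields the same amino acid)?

3

Codon 1 GCT (Ala): third position 4-fold.
Codon 2 CTT (Leu): third position 4-fold.
Codon 3 TTC (Phe): third position 2-fold.
Codon 4 TCG (Ser): third position 4-fold.
Codon 5 TAC (Tyr): third position 2-fold.
Four-fold degenerate third positions: 3.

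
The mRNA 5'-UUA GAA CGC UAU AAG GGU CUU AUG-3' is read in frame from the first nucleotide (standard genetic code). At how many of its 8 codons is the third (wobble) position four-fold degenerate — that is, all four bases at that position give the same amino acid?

3

Codon 1 UUA (Leu): third position 2-fold.
Codon 2 GAA (Glu): third position 2-fold.
Codon 3 CGC (Arg): third position 4-fold.
Codon 4 UAU (Tyr): third position 2-fold.
Codon 5 AAG (Lys): third position 2-fold.
Codon 6 GGU (Gly): third position 4-fold.
Codon 7 CUU (Leu): third position 4-fold.
Codon 8 AUG (Met): third position 1-fold.
Four-fold degenerate third positions: 3.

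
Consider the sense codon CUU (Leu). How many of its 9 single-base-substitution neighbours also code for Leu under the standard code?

3

Position 1: none → 0 synonymous.
Position 2: none → 0 synonymous.
Position 3: CUC, CUA, CUG → 3 synonymous.
Total: 0 + 0 + 3 = 3.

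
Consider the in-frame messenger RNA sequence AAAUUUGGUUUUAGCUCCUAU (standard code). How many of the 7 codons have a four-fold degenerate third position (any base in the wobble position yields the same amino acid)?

Codon 1 AAA (Lys): third position 2-fold.
Codon 2 UUU (Phe): third position 2-fold.
Codon 3 GGU (Gly): third position 4-fold.
Codon 4 UUU (Phe): third position 2-fold.
Codon 5 AGC (Ser): third position 2-fold.
Codon 6 UCC (Ser): third position 4-fold.
Codon 7 UAU (Tyr): third position 2-fold.
Four-fold degenerate third positions: 2.

2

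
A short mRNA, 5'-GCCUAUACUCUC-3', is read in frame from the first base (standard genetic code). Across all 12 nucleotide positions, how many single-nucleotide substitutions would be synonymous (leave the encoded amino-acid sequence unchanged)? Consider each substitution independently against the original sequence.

10

Codon 1 (GCC, Ala): 3 synonymous substitutions.
Codon 2 (UAU, Tyr): 1 synonymous substitution.
Codon 3 (ACU, Thr): 3 synonymous substitutions.
Codon 4 (CUC, Leu): 3 synonymous substitutions.
Total: 3 + 1 + 3 + 3 = 10.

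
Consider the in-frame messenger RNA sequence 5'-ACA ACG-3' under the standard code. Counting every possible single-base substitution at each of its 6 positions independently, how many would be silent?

6

Codon 1 (ACA, Thr): 3 synonymous substitutions.
Codon 2 (ACG, Thr): 3 synonymous substitutions.
Total: 3 + 3 = 6.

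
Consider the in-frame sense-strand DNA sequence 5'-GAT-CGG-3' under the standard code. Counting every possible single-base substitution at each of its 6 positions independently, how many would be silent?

Codon 1 (GAT, Asp): 1 synonymous substitution.
Codon 2 (CGG, Arg): 4 synonymous substitutions.
Total: 1 + 4 = 5.

5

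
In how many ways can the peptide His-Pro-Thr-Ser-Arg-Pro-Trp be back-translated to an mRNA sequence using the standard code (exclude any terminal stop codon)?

His: 2 codons.
Pro: 4 codons.
Thr: 4 codons.
Ser: 6 codons.
Arg: 6 codons.
Pro: 4 codons.
Trp: 1 codon.
2 × 4 × 4 × 6 × 6 × 4 × 1 = 4608.

4608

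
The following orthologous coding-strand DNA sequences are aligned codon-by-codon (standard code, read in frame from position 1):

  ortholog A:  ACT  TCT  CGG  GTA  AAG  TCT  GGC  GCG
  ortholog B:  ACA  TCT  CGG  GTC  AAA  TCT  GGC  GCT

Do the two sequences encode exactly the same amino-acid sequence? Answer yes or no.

yes

Codon 1: ACT Thr / ACA Thr — synonymous.
Codon 2: TCT Ser / TCT Ser — identical.
Codon 3: CGG Arg / CGG Arg — identical.
Codon 4: GTA Val / GTC Val — synonymous.
Codon 5: AAG Lys / AAA Lys — synonymous.
Codon 6: TCT Ser / TCT Ser — identical.
Codon 7: GGC Gly / GGC Gly — identical.
Codon 8: GCG Ala / GCT Ala — synonymous.
Nonsynonymous differences: 0 → same protein.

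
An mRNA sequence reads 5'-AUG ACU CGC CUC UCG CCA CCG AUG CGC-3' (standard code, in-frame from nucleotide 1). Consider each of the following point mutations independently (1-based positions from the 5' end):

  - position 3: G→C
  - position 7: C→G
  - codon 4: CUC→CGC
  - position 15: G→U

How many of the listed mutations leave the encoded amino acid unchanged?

Codon 1: AUG (Met) → AUC (Ile) — missense.
Codon 3: CGC (Arg) → GGC (Gly) — missense.
Codon 4: CUC (Leu) → CGC (Arg) — missense.
Codon 5: UCG (Ser) → UCU (Ser) — synonymous.
Synonymous: 1 of 4.

1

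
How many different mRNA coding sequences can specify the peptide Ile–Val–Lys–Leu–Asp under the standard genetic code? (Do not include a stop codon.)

288

Ile: 3 codons.
Val: 4 codons.
Lys: 2 codons.
Leu: 6 codons.
Asp: 2 codons.
3 × 4 × 2 × 6 × 2 = 288.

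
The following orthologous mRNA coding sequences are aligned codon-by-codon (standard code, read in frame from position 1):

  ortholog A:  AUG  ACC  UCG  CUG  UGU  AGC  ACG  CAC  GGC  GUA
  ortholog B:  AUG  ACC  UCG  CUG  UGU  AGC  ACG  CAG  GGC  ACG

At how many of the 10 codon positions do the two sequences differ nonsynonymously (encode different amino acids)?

Codon 1: AUG Met / AUG Met — identical.
Codon 2: ACC Thr / ACC Thr — identical.
Codon 3: UCG Ser / UCG Ser — identical.
Codon 4: CUG Leu / CUG Leu — identical.
Codon 5: UGU Cys / UGU Cys — identical.
Codon 6: AGC Ser / AGC Ser — identical.
Codon 7: ACG Thr / ACG Thr — identical.
Codon 8: CAC His / CAG Gln — nonsynonymous.
Codon 9: GGC Gly / GGC Gly — identical.
Codon 10: GUA Val / ACG Thr — nonsynonymous.
Nonsynonymous differences: 2.

2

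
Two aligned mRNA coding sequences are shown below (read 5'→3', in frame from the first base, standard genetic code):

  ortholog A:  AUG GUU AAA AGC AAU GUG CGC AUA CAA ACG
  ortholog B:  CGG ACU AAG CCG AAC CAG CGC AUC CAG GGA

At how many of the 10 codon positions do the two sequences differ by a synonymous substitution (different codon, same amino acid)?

4

Codon 1: AUG Met / CGG Arg — nonsynonymous.
Codon 2: GUU Val / ACU Thr — nonsynonymous.
Codon 3: AAA Lys / AAG Lys — synonymous.
Codon 4: AGC Ser / CCG Pro — nonsynonymous.
Codon 5: AAU Asn / AAC Asn — synonymous.
Codon 6: GUG Val / CAG Gln — nonsynonymous.
Codon 7: CGC Arg / CGC Arg — identical.
Codon 8: AUA Ile / AUC Ile — synonymous.
Codon 9: CAA Gln / CAG Gln — synonymous.
Codon 10: ACG Thr / GGA Gly — nonsynonymous.
Synonymous differences: 4.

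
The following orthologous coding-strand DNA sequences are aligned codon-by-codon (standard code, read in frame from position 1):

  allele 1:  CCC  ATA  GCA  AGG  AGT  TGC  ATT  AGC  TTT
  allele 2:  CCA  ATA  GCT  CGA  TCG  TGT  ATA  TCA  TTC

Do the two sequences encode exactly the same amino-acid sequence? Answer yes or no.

yes

Codon 1: CCC Pro / CCA Pro — synonymous.
Codon 2: ATA Ile / ATA Ile — identical.
Codon 3: GCA Ala / GCT Ala — synonymous.
Codon 4: AGG Arg / CGA Arg — synonymous.
Codon 5: AGT Ser / TCG Ser — synonymous.
Codon 6: TGC Cys / TGT Cys — synonymous.
Codon 7: ATT Ile / ATA Ile — synonymous.
Codon 8: AGC Ser / TCA Ser — synonymous.
Codon 9: TTT Phe / TTC Phe — synonymous.
Nonsynonymous differences: 0 → same protein.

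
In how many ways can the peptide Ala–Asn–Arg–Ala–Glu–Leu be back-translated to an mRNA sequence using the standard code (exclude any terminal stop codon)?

Ala: 4 codons.
Asn: 2 codons.
Arg: 6 codons.
Ala: 4 codons.
Glu: 2 codons.
Leu: 6 codons.
4 × 2 × 6 × 4 × 2 × 6 = 2304.

2304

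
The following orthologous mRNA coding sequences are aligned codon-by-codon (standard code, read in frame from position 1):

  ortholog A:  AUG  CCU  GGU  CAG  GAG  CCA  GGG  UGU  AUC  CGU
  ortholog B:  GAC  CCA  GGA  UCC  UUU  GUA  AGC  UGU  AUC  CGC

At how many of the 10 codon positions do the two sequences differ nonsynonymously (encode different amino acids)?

Codon 1: AUG Met / GAC Asp — nonsynonymous.
Codon 2: CCU Pro / CCA Pro — synonymous.
Codon 3: GGU Gly / GGA Gly — synonymous.
Codon 4: CAG Gln / UCC Ser — nonsynonymous.
Codon 5: GAG Glu / UUU Phe — nonsynonymous.
Codon 6: CCA Pro / GUA Val — nonsynonymous.
Codon 7: GGG Gly / AGC Ser — nonsynonymous.
Codon 8: UGU Cys / UGU Cys — identical.
Codon 9: AUC Ile / AUC Ile — identical.
Codon 10: CGU Arg / CGC Arg — synonymous.
Nonsynonymous differences: 5.

5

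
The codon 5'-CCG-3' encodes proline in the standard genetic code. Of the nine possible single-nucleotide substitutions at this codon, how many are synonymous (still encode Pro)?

Position 1: none → 0 synonymous.
Position 2: none → 0 synonymous.
Position 3: CCT, CCC, CCA → 3 synonymous.
Total: 0 + 0 + 3 = 3.

3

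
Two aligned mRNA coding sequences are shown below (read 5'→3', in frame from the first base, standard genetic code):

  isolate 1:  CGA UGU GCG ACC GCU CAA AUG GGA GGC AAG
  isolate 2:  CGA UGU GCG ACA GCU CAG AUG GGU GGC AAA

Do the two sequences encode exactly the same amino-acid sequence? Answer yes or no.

yes

Codon 1: CGA Arg / CGA Arg — identical.
Codon 2: UGU Cys / UGU Cys — identical.
Codon 3: GCG Ala / GCG Ala — identical.
Codon 4: ACC Thr / ACA Thr — synonymous.
Codon 5: GCU Ala / GCU Ala — identical.
Codon 6: CAA Gln / CAG Gln — synonymous.
Codon 7: AUG Met / AUG Met — identical.
Codon 8: GGA Gly / GGU Gly — synonymous.
Codon 9: GGC Gly / GGC Gly — identical.
Codon 10: AAG Lys / AAA Lys — synonymous.
Nonsynonymous differences: 0 → same protein.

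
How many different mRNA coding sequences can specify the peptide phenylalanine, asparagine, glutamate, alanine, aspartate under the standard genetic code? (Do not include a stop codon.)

Phe: 2 codons.
Asn: 2 codons.
Glu: 2 codons.
Ala: 4 codons.
Asp: 2 codons.
2 × 2 × 2 × 4 × 2 = 64.

64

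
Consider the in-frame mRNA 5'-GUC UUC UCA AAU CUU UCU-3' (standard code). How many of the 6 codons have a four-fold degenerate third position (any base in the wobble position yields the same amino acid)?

4

Codon 1 GUC (Val): third position 4-fold.
Codon 2 UUC (Phe): third position 2-fold.
Codon 3 UCA (Ser): third position 4-fold.
Codon 4 AAU (Asn): third position 2-fold.
Codon 5 CUU (Leu): third position 4-fold.
Codon 6 UCU (Ser): third position 4-fold.
Four-fold degenerate third positions: 4.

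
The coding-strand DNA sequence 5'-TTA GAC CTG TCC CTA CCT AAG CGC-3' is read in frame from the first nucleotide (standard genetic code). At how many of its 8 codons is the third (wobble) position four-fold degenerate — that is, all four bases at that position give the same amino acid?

Codon 1 TTA (Leu): third position 2-fold.
Codon 2 GAC (Asp): third position 2-fold.
Codon 3 CTG (Leu): third position 4-fold.
Codon 4 TCC (Ser): third position 4-fold.
Codon 5 CTA (Leu): third position 4-fold.
Codon 6 CCT (Pro): third position 4-fold.
Codon 7 AAG (Lys): third position 2-fold.
Codon 8 CGC (Arg): third position 4-fold.
Four-fold degenerate third positions: 5.

5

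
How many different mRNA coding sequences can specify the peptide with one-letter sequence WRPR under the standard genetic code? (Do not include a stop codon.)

Trp: 1 codon.
Arg: 6 codons.
Pro: 4 codons.
Arg: 6 codons.
1 × 6 × 4 × 6 = 144.

144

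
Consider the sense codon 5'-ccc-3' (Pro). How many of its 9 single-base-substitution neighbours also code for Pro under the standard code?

3

Position 1: none → 0 synonymous.
Position 2: none → 0 synonymous.
Position 3: CCT, CCA, CCG → 3 synonymous.
Total: 0 + 0 + 3 = 3.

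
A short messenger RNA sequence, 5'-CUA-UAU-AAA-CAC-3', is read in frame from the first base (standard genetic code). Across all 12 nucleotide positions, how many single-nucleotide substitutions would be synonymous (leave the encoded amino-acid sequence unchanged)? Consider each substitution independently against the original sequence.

7

Codon 1 (CUA, Leu): 4 synonymous substitutions.
Codon 2 (UAU, Tyr): 1 synonymous substitution.
Codon 3 (AAA, Lys): 1 synonymous substitution.
Codon 4 (CAC, His): 1 synonymous substitution.
Total: 4 + 1 + 1 + 1 = 7.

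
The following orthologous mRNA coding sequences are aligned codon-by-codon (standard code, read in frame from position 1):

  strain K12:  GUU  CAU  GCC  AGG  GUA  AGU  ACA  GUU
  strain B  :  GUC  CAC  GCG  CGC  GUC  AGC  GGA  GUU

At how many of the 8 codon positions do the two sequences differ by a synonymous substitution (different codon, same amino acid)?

Codon 1: GUU Val / GUC Val — synonymous.
Codon 2: CAU His / CAC His — synonymous.
Codon 3: GCC Ala / GCG Ala — synonymous.
Codon 4: AGG Arg / CGC Arg — synonymous.
Codon 5: GUA Val / GUC Val — synonymous.
Codon 6: AGU Ser / AGC Ser — synonymous.
Codon 7: ACA Thr / GGA Gly — nonsynonymous.
Codon 8: GUU Val / GUU Val — identical.
Synonymous differences: 6.

6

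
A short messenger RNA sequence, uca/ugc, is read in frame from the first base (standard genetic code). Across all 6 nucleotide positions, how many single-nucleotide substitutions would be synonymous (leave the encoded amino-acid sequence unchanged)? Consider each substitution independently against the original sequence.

4

Codon 1 (UCA, Ser): 3 synonymous substitutions.
Codon 2 (UGC, Cys): 1 synonymous substitution.
Total: 3 + 1 = 4.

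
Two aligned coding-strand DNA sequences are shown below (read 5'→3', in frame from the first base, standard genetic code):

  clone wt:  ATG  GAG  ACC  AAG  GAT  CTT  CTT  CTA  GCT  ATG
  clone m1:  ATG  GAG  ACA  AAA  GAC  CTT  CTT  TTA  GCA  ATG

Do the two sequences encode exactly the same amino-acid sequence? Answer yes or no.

Codon 1: ATG Met / ATG Met — identical.
Codon 2: GAG Glu / GAG Glu — identical.
Codon 3: ACC Thr / ACA Thr — synonymous.
Codon 4: AAG Lys / AAA Lys — synonymous.
Codon 5: GAT Asp / GAC Asp — synonymous.
Codon 6: CTT Leu / CTT Leu — identical.
Codon 7: CTT Leu / CTT Leu — identical.
Codon 8: CTA Leu / TTA Leu — synonymous.
Codon 9: GCT Ala / GCA Ala — synonymous.
Codon 10: ATG Met / ATG Met — identical.
Nonsynonymous differences: 0 → same protein.

yes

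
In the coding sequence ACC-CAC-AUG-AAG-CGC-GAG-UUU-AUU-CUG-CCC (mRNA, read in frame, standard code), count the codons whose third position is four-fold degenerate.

Codon 1 ACC (Thr): third position 4-fold.
Codon 2 CAC (His): third position 2-fold.
Codon 3 AUG (Met): third position 1-fold.
Codon 4 AAG (Lys): third position 2-fold.
Codon 5 CGC (Arg): third position 4-fold.
Codon 6 GAG (Glu): third position 2-fold.
Codon 7 UUU (Phe): third position 2-fold.
Codon 8 AUU (Ile): third position 3-fold.
Codon 9 CUG (Leu): third position 4-fold.
Codon 10 CCC (Pro): third position 4-fold.
Four-fold degenerate third positions: 4.

4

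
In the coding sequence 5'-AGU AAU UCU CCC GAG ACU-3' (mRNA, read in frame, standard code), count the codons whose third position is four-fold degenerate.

3

Codon 1 AGU (Ser): third position 2-fold.
Codon 2 AAU (Asn): third position 2-fold.
Codon 3 UCU (Ser): third position 4-fold.
Codon 4 CCC (Pro): third position 4-fold.
Codon 5 GAG (Glu): third position 2-fold.
Codon 6 ACU (Thr): third position 4-fold.
Four-fold degenerate third positions: 3.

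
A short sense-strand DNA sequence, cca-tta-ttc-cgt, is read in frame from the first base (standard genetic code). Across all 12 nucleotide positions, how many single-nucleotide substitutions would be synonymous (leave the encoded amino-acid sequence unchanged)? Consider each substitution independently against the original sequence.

Codon 1 (CCA, Pro): 3 synonymous substitutions.
Codon 2 (TTA, Leu): 2 synonymous substitutions.
Codon 3 (TTC, Phe): 1 synonymous substitution.
Codon 4 (CGT, Arg): 3 synonymous substitutions.
Total: 3 + 2 + 1 + 3 = 9.

9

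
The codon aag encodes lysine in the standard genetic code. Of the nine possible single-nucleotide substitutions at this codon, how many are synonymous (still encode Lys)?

1

Position 1: none → 0 synonymous.
Position 2: none → 0 synonymous.
Position 3: AAA → 1 synonymous.
Total: 0 + 0 + 1 = 1.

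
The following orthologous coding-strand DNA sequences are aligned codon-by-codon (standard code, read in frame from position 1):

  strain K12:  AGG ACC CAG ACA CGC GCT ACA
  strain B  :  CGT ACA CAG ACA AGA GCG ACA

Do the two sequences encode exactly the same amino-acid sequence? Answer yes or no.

Codon 1: AGG Arg / CGT Arg — synonymous.
Codon 2: ACC Thr / ACA Thr — synonymous.
Codon 3: CAG Gln / CAG Gln — identical.
Codon 4: ACA Thr / ACA Thr — identical.
Codon 5: CGC Arg / AGA Arg — synonymous.
Codon 6: GCT Ala / GCG Ala — synonymous.
Codon 7: ACA Thr / ACA Thr — identical.
Nonsynonymous differences: 0 → same protein.

yes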